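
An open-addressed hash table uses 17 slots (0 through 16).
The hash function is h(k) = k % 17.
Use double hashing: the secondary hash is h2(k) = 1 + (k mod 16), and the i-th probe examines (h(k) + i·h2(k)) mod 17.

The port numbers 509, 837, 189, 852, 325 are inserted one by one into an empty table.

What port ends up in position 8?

325

509 hashes to 16; slot 16 is free → place at 16.
837 hashes to 4; slot 4 is free → place at 4.
189 hashes to 2; slot 2 is free → place at 2.
852 hashes to 2, h2=5; 2 taken → place at 7.
325 hashes to 2, h2=6; 2 taken → place at 8.
Table: [_, _, 189, _, 837, _, _, 852, 325, _, _, _, _, _, _, _, 509]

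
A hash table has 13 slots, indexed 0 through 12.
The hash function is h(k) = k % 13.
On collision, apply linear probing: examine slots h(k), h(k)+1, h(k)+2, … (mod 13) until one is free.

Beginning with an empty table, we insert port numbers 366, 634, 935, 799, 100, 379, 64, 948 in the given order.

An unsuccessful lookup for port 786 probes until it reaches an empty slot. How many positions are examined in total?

2

Insert 366: h=2, slot 2 empty => index 2.
Insert 634: h=10, slot 10 empty => index 10.
Insert 935: h=12, slot 12 empty => index 12.
Insert 799: h=6, slot 6 empty => index 6.
Insert 100: h=9, slot 9 empty => index 9.
Insert 379: h=2, slot 2 occupied => index 3.
Insert 64: h=12, slot 12 occupied => index 0.
Insert 948: h=12, slots 12,0 occupied => index 1.
Table: [64, 948, 366, 379, ∅, ∅, 799, ∅, ∅, 100, 634, ∅, 935]
Lookup 786: h=6, probe 6,7 → slot 7 empty, not found.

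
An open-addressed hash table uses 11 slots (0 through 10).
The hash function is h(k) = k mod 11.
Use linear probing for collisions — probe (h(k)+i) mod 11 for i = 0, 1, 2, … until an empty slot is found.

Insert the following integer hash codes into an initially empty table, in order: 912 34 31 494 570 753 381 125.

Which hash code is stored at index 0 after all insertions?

494

912 hashes to 10; slot 10 is free => place at 10.
34 hashes to 1; slot 1 is free => place at 1.
31 hashes to 9; slot 9 is free => place at 9.
494 hashes to 10; 10 taken => place at 0.
570 hashes to 9; 9,10,0,1 taken => place at 2.
753 hashes to 5; slot 5 is free => place at 5.
381 hashes to 7; slot 7 is free => place at 7.
125 hashes to 4; slot 4 is free => place at 4.
Table: [494, 34, 570, ∅, 125, 753, ∅, 381, ∅, 31, 912]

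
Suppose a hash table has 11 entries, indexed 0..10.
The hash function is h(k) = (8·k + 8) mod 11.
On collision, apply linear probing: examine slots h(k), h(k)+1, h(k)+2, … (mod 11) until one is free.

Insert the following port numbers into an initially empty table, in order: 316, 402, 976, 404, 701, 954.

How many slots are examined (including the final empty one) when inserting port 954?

5

Insert 316: h=6, slot 6 empty => index 6.
Insert 402: h=1, slot 1 empty => index 1.
Insert 976: h=6, slot 6 occupied => index 7.
Insert 404: h=6, slots 6,7 occupied => index 8.
Insert 701: h=6, slots 6,7,8 occupied => index 9.
Insert 954: h=6, slots 6,7,8,9 occupied => index 10.
Table: [., 402, ., ., ., ., 316, 976, 404, 701, 954]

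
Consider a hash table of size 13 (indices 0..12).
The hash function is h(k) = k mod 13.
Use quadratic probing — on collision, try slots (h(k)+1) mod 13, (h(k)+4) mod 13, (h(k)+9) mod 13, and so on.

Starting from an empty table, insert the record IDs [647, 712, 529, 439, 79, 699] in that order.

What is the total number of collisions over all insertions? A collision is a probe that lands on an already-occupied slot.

Insert 647: h=10, slot 10 empty → index 10.
Insert 712: h=10, slot 10 occupied → index 11.
Insert 529: h=9, slot 9 empty → index 9.
Insert 439: h=10, slots 10,11 occupied → index 1.
Insert 79: h=1, slot 1 occupied → index 2.
Insert 699: h=10, slots 10,11,1 occupied → index 6.
Table: [∅, 439, 79, ∅, ∅, ∅, 699, ∅, ∅, 529, 647, 712, ∅]

7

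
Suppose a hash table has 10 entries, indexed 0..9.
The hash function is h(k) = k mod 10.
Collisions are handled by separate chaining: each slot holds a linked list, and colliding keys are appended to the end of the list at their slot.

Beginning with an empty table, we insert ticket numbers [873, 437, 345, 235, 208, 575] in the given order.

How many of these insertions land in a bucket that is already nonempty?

2

Insert 873: h=3, bucket 3 empty → new chain.
Insert 437: h=7, bucket 7 empty → new chain.
Insert 345: h=5, bucket 5 empty → new chain.
Insert 235: h=5, bucket 5 nonempty → append to chain.
Insert 208: h=8, bucket 8 empty → new chain.
Insert 575: h=5, bucket 5 nonempty → append to chain.
Final buckets:
0: ∅
1: ∅
2: ∅
3: 873
4: ∅
5: 345 -> 235 -> 575
6: ∅
7: 437
8: 208
9: ∅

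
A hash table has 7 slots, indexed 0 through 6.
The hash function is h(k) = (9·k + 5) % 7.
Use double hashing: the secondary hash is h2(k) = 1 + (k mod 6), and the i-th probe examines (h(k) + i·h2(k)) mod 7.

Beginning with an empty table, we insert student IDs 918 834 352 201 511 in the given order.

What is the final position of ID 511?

4

918: h=0 → slot 0
834: h=0, h2=1, probe 0,1 → slot 1
352: h=2 → slot 2
201: h=1, h2=4, probe 1,5 → slot 5
511: h=5, h2=2, probe 5,0,2,4 → slot 4
Table: [918, 834, 352, —, 511, 201, —]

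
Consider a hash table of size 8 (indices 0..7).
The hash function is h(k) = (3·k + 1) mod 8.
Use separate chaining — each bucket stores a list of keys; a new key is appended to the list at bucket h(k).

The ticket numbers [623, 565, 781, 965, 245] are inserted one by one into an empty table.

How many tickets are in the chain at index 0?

4

623 → bucket 6
565 → bucket 0
781 → bucket 0 (collision)
965 → bucket 0 (collision)
245 → bucket 0 (collision)
Final buckets:
0: 565 -> 781 -> 965 -> 245
1: ∅
2: ∅
3: ∅
4: ∅
5: ∅
6: 623
7: ∅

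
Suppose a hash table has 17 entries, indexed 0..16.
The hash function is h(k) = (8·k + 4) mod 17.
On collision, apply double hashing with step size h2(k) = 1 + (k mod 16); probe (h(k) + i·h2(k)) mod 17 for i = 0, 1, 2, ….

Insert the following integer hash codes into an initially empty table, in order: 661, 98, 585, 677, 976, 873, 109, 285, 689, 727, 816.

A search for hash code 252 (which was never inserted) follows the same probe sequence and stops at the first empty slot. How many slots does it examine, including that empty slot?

Insert 661: h=5, slot 5 empty => index 5.
Insert 98: h=6, slot 6 empty => index 6.
Insert 585: h=9, slot 9 empty => index 9.
Insert 677: h=14, slot 14 empty => index 14.
Insert 976: h=9, h2=1, slot 9 occupied => index 10.
Insert 873: h=1, slot 1 empty => index 1.
Insert 109: h=9, h2=14, slots 9,6 occupied => index 3.
Insert 285: h=6, h2=14, slots 6,3 occupied => index 0.
Insert 689: h=8, slot 8 empty => index 8.
Insert 727: h=6, h2=8, slots 6,14,5 occupied => index 13.
Insert 816: h=4, slot 4 empty => index 4.
Table: [285, 873, -, 109, 816, 661, 98, -, 689, 585, 976, -, -, 727, 677, -, -]
Lookup 252: h=14, h2=13, probe 14,10,6,2 → slot 2 empty, not found.

4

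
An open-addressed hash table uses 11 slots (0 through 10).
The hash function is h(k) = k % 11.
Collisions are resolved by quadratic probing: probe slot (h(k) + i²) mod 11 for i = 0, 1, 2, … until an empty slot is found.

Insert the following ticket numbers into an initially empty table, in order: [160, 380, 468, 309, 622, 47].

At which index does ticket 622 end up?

Insert 160: h=6, slot 6 empty => index 6.
Insert 380: h=6, slot 6 occupied => index 7.
Insert 468: h=6, slots 6,7 occupied => index 10.
Insert 309: h=1, slot 1 empty => index 1.
Insert 622: h=6, slots 6,7,10 occupied => index 4.
Insert 47: h=3, slot 3 empty => index 3.
Table: [., 309, ., 47, 622, ., 160, 380, ., ., 468]

4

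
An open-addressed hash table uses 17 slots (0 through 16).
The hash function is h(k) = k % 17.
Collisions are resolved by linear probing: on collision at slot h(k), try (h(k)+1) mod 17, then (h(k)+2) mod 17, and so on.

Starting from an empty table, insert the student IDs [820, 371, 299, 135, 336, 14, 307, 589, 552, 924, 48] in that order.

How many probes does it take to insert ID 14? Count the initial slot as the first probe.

820 hashes to 4; slot 4 is free => place at 4.
371 hashes to 14; slot 14 is free => place at 14.
299 hashes to 10; slot 10 is free => place at 10.
135 hashes to 16; slot 16 is free => place at 16.
336 hashes to 13; slot 13 is free => place at 13.
14 hashes to 14; 14 taken => place at 15.
307 hashes to 1; slot 1 is free => place at 1.
589 hashes to 11; slot 11 is free => place at 11.
552 hashes to 8; slot 8 is free => place at 8.
924 hashes to 6; slot 6 is free => place at 6.
48 hashes to 14; 14,15,16 taken => place at 0.
Table: [48, 307, _, _, 820, _, 924, _, 552, _, 299, 589, _, 336, 371, 14, 135]

2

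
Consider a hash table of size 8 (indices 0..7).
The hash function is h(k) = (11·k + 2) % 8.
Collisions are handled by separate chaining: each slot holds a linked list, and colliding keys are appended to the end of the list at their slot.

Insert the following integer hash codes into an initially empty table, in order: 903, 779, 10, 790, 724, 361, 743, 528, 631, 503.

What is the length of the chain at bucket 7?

4

903 -> bucket 7
779 -> bucket 3
10 -> bucket 0
790 -> bucket 4
724 -> bucket 6
361 -> bucket 5
743 -> bucket 7 (collision)
528 -> bucket 2
631 -> bucket 7 (collision)
503 -> bucket 7 (collision)
Final buckets:
0: 10
1: ∅
2: 528
3: 779
4: 790
5: 361
6: 724
7: 903 -> 743 -> 631 -> 503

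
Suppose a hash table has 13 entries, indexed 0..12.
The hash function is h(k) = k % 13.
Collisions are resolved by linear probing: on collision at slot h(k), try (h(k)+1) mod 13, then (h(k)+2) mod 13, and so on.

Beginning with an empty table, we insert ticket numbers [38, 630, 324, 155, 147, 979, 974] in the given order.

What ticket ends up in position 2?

38: h=12 -> slot 12
630: h=6 -> slot 6
324: h=12, probe 12,0 -> slot 0
155: h=12, probe 12,0,1 -> slot 1
147: h=4 -> slot 4
979: h=4, probe 4,5 -> slot 5
974: h=12, probe 12,0,1,2 -> slot 2
Table: [324, 155, 974, ∅, 147, 979, 630, ∅, ∅, ∅, ∅, ∅, 38]

974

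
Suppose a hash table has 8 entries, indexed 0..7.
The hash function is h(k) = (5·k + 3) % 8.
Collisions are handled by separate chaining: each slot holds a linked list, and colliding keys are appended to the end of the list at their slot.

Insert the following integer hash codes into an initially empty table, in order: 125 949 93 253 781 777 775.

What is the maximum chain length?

Insert 125: h=4, bucket 4 empty → new chain.
Insert 949: h=4, bucket 4 nonempty → append to chain.
Insert 93: h=4, bucket 4 nonempty → append to chain.
Insert 253: h=4, bucket 4 nonempty → append to chain.
Insert 781: h=4, bucket 4 nonempty → append to chain.
Insert 777: h=0, bucket 0 empty → new chain.
Insert 775: h=6, bucket 6 empty → new chain.
Final buckets:
0: 777
1: .
2: .
3: .
4: 125 -> 949 -> 93 -> 253 -> 781
5: .
6: 775
7: .

5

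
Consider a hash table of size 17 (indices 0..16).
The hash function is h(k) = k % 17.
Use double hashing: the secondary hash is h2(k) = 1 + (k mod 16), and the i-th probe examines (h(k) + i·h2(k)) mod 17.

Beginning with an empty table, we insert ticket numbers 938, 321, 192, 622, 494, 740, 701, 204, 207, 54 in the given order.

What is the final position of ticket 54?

7

938 hashes to 3; slot 3 is free → place at 3.
321 hashes to 15; slot 15 is free → place at 15.
192 hashes to 5; slot 5 is free → place at 5.
622 hashes to 10; slot 10 is free → place at 10.
494 hashes to 1; slot 1 is free → place at 1.
740 hashes to 9; slot 9 is free → place at 9.
701 hashes to 4; slot 4 is free → place at 4.
204 hashes to 0; slot 0 is free → place at 0.
207 hashes to 3, h2=16; 3 taken → place at 2.
54 hashes to 3, h2=7; 3,10,0 taken → place at 7.
Table: [204, 494, 207, 938, 701, 192, —, 54, —, 740, 622, —, —, —, —, 321, —]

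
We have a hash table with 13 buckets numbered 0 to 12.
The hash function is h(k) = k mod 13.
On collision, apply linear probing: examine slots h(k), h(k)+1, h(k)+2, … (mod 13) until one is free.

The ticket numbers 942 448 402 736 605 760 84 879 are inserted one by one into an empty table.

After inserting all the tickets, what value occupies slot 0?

942: h=6 → slot 6
448: h=6, probe 6,7 → slot 7
402: h=12 → slot 12
736: h=8 → slot 8
605: h=7, probe 7,8,9 → slot 9
760: h=6, probe 6,7,8,9,10 → slot 10
84: h=6, probe 6,7,8,9,10,11 → slot 11
879: h=8, probe 8,9,10,11,12,0 → slot 0
Table: [879, ∅, ∅, ∅, ∅, ∅, 942, 448, 736, 605, 760, 84, 402]

879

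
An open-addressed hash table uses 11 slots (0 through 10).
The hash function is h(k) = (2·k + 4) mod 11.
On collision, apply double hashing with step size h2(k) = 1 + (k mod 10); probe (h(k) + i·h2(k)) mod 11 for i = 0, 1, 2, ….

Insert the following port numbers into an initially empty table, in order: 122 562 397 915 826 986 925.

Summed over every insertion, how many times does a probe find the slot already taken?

Insert 122: h=6, slot 6 empty → index 6.
Insert 562: h=6, h2=3, slot 6 occupied → index 9.
Insert 397: h=6, h2=8, slot 6 occupied → index 3.
Insert 915: h=8, slot 8 empty → index 8.
Insert 826: h=6, h2=7, slot 6 occupied → index 2.
Insert 986: h=7, slot 7 empty → index 7.
Insert 925: h=6, h2=6, slot 6 occupied → index 1.
Table: [., 925, 826, 397, ., ., 122, 986, 915, 562, .]

4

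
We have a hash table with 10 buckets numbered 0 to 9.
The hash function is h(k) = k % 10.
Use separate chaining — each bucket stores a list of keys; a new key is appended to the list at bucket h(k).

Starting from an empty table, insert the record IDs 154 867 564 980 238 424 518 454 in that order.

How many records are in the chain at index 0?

1

154 -> bucket 4
867 -> bucket 7
564 -> bucket 4 (collision)
980 -> bucket 0
238 -> bucket 8
424 -> bucket 4 (collision)
518 -> bucket 8 (collision)
454 -> bucket 4 (collision)
Final buckets:
0: 980
1: ∅
2: ∅
3: ∅
4: 154 -> 564 -> 424 -> 454
5: ∅
6: ∅
7: 867
8: 238 -> 518
9: ∅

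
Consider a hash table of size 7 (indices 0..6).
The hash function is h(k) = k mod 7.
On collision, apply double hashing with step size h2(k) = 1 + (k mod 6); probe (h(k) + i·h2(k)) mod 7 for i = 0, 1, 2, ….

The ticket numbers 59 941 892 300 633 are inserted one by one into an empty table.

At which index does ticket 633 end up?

0

Insert 59: h=3, slot 3 empty -> index 3.
Insert 941: h=3, h2=6, slot 3 occupied -> index 2.
Insert 892: h=3, h2=5, slot 3 occupied -> index 1.
Insert 300: h=6, slot 6 empty -> index 6.
Insert 633: h=3, h2=4, slot 3 occupied -> index 0.
Table: [633, 892, 941, 59, -, -, 300]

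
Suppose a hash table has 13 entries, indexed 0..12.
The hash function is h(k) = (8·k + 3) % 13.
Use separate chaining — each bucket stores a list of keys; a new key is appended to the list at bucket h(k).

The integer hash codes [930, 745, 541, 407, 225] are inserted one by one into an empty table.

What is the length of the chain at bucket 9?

930 → bucket 7
745 → bucket 9
541 → bucket 2
407 → bucket 9 (collision)
225 → bucket 9 (collision)
Final buckets:
0: —
1: —
2: 541
3: —
4: —
5: —
6: —
7: 930
8: —
9: 745 -> 407 -> 225
10: —
11: —
12: —

3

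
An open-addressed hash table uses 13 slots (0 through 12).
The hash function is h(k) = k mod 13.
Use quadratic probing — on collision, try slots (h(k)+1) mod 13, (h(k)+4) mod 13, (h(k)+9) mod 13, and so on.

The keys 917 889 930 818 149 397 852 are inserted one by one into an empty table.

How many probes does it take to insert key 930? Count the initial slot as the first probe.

2

Insert 917: h=7, slot 7 empty => index 7.
Insert 889: h=5, slot 5 empty => index 5.
Insert 930: h=7, slot 7 occupied => index 8.
Insert 818: h=12, slot 12 empty => index 12.
Insert 149: h=6, slot 6 empty => index 6.
Insert 397: h=7, slots 7,8 occupied => index 11.
Insert 852: h=7, slots 7,8,11 occupied => index 3.
Table: [∅, ∅, ∅, 852, ∅, 889, 149, 917, 930, ∅, ∅, 397, 818]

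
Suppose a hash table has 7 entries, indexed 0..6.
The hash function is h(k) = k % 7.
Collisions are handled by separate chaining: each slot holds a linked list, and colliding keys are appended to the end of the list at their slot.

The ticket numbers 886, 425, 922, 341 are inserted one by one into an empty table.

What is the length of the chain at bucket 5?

886 -> bucket 4
425 -> bucket 5
922 -> bucket 5 (collision)
341 -> bucket 5 (collision)
Final buckets:
0: -
1: -
2: -
3: -
4: 886
5: 425 -> 922 -> 341
6: -

3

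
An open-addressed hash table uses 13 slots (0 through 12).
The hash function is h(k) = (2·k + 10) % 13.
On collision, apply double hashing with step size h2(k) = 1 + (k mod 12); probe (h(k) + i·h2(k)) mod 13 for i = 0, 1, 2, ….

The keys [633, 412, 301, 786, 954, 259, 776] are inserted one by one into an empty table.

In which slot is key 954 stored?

8

633: h=2 => slot 2
412: h=2, h2=5, probe 2,7 => slot 7
301: h=1 => slot 1
786: h=9 => slot 9
954: h=7, h2=7, probe 7,1,8 => slot 8
259: h=8, h2=8, probe 8,3 => slot 3
776: h=2, h2=9, probe 2,11 => slot 11
Table: [—, 301, 633, 259, —, —, —, 412, 954, 786, —, 776, —]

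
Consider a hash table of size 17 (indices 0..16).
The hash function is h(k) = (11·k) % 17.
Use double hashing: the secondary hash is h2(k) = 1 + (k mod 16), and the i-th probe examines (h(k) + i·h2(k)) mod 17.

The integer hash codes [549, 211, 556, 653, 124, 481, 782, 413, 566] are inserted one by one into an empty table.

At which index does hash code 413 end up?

Insert 549: h=4, slot 4 empty => index 4.
Insert 211: h=9, slot 9 empty => index 9.
Insert 556: h=13, slot 13 empty => index 13.
Insert 653: h=9, h2=14, slot 9 occupied => index 6.
Insert 124: h=4, h2=13, slot 4 occupied => index 0.
Insert 481: h=4, h2=2, slots 4,6 occupied => index 8.
Insert 782: h=0, h2=15, slot 0 occupied => index 15.
Insert 413: h=4, h2=14, slot 4 occupied => index 1.
Insert 566: h=4, h2=7, slot 4 occupied => index 11.
Table: [124, 413, —, —, 549, —, 653, —, 481, 211, —, 566, —, 556, —, 782, —]

1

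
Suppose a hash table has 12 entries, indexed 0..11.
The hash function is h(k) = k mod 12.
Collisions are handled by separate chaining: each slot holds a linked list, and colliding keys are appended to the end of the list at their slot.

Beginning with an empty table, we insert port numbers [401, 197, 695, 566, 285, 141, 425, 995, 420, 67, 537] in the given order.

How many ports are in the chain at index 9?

Insert 401: h=5, bucket 5 empty → new chain.
Insert 197: h=5, bucket 5 nonempty → append to chain.
Insert 695: h=11, bucket 11 empty → new chain.
Insert 566: h=2, bucket 2 empty → new chain.
Insert 285: h=9, bucket 9 empty → new chain.
Insert 141: h=9, bucket 9 nonempty → append to chain.
Insert 425: h=5, bucket 5 nonempty → append to chain.
Insert 995: h=11, bucket 11 nonempty → append to chain.
Insert 420: h=0, bucket 0 empty → new chain.
Insert 67: h=7, bucket 7 empty → new chain.
Insert 537: h=9, bucket 9 nonempty → append to chain.
Final buckets:
0: 420
1: —
2: 566
3: —
4: —
5: 401 -> 197 -> 425
6: —
7: 67
8: —
9: 285 -> 141 -> 537
10: —
11: 695 -> 995

3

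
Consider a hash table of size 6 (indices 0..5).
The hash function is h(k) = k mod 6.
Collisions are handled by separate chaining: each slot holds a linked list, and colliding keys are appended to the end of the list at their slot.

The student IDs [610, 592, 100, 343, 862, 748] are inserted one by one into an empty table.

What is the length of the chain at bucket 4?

Insert 610: h=4, bucket 4 empty -> new chain.
Insert 592: h=4, bucket 4 nonempty -> append to chain.
Insert 100: h=4, bucket 4 nonempty -> append to chain.
Insert 343: h=1, bucket 1 empty -> new chain.
Insert 862: h=4, bucket 4 nonempty -> append to chain.
Insert 748: h=4, bucket 4 nonempty -> append to chain.
Final buckets:
0: —
1: 343
2: —
3: —
4: 610 -> 592 -> 100 -> 862 -> 748
5: —

5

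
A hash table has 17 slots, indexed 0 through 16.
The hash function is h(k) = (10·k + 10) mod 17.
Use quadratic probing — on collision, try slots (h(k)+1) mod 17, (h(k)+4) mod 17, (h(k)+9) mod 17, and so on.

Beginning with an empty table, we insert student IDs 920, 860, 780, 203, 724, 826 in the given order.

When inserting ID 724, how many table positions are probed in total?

920: h=13 → slot 13
860: h=8 → slot 8
780: h=7 → slot 7
203: h=0 → slot 0
724: h=8, probe 8,9 → slot 9
826: h=8, probe 8,9,12 → slot 12
Table: [203, ∅, ∅, ∅, ∅, ∅, ∅, 780, 860, 724, ∅, ∅, 826, 920, ∅, ∅, ∅]

2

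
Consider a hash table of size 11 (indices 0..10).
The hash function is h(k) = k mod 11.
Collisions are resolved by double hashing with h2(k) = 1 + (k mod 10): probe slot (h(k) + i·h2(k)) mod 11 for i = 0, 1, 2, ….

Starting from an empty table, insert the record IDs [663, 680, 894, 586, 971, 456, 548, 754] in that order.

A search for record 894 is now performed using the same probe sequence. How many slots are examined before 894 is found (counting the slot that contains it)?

2

Insert 663: h=3, slot 3 empty -> index 3.
Insert 680: h=9, slot 9 empty -> index 9.
Insert 894: h=3, h2=5, slot 3 occupied -> index 8.
Insert 586: h=3, h2=7, slot 3 occupied -> index 10.
Insert 971: h=3, h2=2, slot 3 occupied -> index 5.
Insert 456: h=5, h2=7, slot 5 occupied -> index 1.
Insert 548: h=9, h2=9, slot 9 occupied -> index 7.
Insert 754: h=6, slot 6 empty -> index 6.
Table: [∅, 456, ∅, 663, ∅, 971, 754, 548, 894, 680, 586]
Lookup 894: h=3, h2=5, probe 3,8 → found at 8.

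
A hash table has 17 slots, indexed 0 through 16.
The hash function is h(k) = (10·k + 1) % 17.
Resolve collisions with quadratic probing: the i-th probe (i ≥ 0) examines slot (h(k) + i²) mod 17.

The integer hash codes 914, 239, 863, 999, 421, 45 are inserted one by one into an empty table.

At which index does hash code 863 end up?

13

914: h=12 → slot 12
239: h=11 → slot 11
863: h=12, probe 12,13 → slot 13
999: h=12, probe 12,13,16 → slot 16
421: h=12, probe 12,13,16,4 → slot 4
45: h=9 → slot 9
Table: [-, -, -, -, 421, -, -, -, -, 45, -, 239, 914, 863, -, -, 999]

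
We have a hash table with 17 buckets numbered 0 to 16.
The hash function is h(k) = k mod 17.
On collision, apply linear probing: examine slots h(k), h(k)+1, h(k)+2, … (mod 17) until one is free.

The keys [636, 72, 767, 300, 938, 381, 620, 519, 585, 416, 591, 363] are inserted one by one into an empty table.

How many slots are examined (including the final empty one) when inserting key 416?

636 hashes to 7; slot 7 is free → place at 7.
72 hashes to 4; slot 4 is free → place at 4.
767 hashes to 2; slot 2 is free → place at 2.
300 hashes to 11; slot 11 is free → place at 11.
938 hashes to 3; slot 3 is free → place at 3.
381 hashes to 7; 7 taken → place at 8.
620 hashes to 8; 8 taken → place at 9.
519 hashes to 9; 9 taken → place at 10.
585 hashes to 7; 7,8,9,10,11 taken → place at 12.
416 hashes to 8; 8,9,10,11,12 taken → place at 13.
591 hashes to 13; 13 taken → place at 14.
363 hashes to 6; slot 6 is free → place at 6.
Table: [., ., 767, 938, 72, ., 363, 636, 381, 620, 519, 300, 585, 416, 591, ., .]

6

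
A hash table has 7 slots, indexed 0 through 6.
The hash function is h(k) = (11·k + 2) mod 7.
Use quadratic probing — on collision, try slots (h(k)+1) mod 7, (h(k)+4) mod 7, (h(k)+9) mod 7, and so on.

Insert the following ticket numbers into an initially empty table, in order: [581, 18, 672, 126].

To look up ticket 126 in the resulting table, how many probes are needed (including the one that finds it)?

3

581 hashes to 2; slot 2 is free → place at 2.
18 hashes to 4; slot 4 is free → place at 4.
672 hashes to 2; 2 taken → place at 3.
126 hashes to 2; 2,3 taken → place at 6.
Table: [∅, ∅, 581, 672, 18, ∅, 126]
Lookup 126: h=2, probe 2,3,6 → found at 6.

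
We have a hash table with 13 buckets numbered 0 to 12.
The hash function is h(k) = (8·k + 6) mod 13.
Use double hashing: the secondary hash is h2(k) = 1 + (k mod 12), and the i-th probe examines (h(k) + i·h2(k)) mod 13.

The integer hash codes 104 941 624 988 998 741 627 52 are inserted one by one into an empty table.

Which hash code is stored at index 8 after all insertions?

624

104: h=6 → slot 6
941: h=7 → slot 7
624: h=6, h2=1, probe 6,7,8 → slot 8
988: h=6, h2=5, probe 6,11 → slot 11
998: h=8, h2=3, probe 8,11,1 → slot 1
741: h=6, h2=10, probe 6,3 → slot 3
627: h=4 → slot 4
52: h=6, h2=5, probe 6,11,3,8,0 → slot 0
Table: [52, 998, ∅, 741, 627, ∅, 104, 941, 624, ∅, ∅, 988, ∅]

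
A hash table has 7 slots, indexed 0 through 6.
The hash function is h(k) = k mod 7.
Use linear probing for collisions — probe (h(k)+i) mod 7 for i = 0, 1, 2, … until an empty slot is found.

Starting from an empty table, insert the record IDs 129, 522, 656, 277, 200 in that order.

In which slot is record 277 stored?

129: h=3 → slot 3
522: h=4 → slot 4
656: h=5 → slot 5
277: h=4, probe 4,5,6 → slot 6
200: h=4, probe 4,5,6,0 → slot 0
Table: [200, ., ., 129, 522, 656, 277]

6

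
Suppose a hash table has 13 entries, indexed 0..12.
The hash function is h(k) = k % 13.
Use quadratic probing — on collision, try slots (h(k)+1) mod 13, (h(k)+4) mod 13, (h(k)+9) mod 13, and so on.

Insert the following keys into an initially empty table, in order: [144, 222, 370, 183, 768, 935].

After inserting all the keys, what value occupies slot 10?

768

144: h=1 => slot 1
222: h=1, probe 1,2 => slot 2
370: h=6 => slot 6
183: h=1, probe 1,2,5 => slot 5
768: h=1, probe 1,2,5,10 => slot 10
935: h=12 => slot 12
Table: [., 144, 222, ., ., 183, 370, ., ., ., 768, ., 935]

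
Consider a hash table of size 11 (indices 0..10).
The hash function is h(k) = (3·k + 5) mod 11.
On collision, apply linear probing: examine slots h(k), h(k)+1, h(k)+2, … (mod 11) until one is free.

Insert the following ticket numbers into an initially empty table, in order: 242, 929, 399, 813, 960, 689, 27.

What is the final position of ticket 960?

242: h=5 → slot 5
929: h=9 → slot 9
399: h=3 → slot 3
813: h=2 → slot 2
960: h=3, probe 3,4 → slot 4
689: h=4, probe 4,5,6 → slot 6
27: h=9, probe 9,10 → slot 10
Table: [-, -, 813, 399, 960, 242, 689, -, -, 929, 27]

4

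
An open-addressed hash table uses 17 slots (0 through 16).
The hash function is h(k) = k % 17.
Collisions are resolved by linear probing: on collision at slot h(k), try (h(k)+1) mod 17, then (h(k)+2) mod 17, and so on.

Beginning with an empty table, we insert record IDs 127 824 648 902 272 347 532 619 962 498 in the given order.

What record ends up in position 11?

962

127 hashes to 8; slot 8 is free -> place at 8.
824 hashes to 8; 8 taken -> place at 9.
648 hashes to 2; slot 2 is free -> place at 2.
902 hashes to 1; slot 1 is free -> place at 1.
272 hashes to 0; slot 0 is free -> place at 0.
347 hashes to 7; slot 7 is free -> place at 7.
532 hashes to 5; slot 5 is free -> place at 5.
619 hashes to 7; 7,8,9 taken -> place at 10.
962 hashes to 10; 10 taken -> place at 11.
498 hashes to 5; 5 taken -> place at 6.
Table: [272, 902, 648, -, -, 532, 498, 347, 127, 824, 619, 962, -, -, -, -, -]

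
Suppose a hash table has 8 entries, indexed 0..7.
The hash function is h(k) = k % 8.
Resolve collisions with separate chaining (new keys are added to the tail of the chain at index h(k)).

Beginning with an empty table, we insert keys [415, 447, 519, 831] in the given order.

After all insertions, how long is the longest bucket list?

4

415 -> bucket 7
447 -> bucket 7 (collision)
519 -> bucket 7 (collision)
831 -> bucket 7 (collision)
Final buckets:
0: _
1: _
2: _
3: _
4: _
5: _
6: _
7: 415 -> 447 -> 519 -> 831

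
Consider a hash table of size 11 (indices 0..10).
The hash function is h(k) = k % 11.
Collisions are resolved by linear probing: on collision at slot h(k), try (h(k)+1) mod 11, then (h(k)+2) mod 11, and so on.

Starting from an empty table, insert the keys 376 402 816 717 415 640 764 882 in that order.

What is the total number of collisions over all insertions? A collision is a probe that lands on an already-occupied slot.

15

376 hashes to 2; slot 2 is free -> place at 2.
402 hashes to 6; slot 6 is free -> place at 6.
816 hashes to 2; 2 taken -> place at 3.
717 hashes to 2; 2,3 taken -> place at 4.
415 hashes to 8; slot 8 is free -> place at 8.
640 hashes to 2; 2,3,4 taken -> place at 5.
764 hashes to 5; 5,6 taken -> place at 7.
882 hashes to 2; 2,3,4,5,6,7,8 taken -> place at 9.
Table: [∅, ∅, 376, 816, 717, 640, 402, 764, 415, 882, ∅]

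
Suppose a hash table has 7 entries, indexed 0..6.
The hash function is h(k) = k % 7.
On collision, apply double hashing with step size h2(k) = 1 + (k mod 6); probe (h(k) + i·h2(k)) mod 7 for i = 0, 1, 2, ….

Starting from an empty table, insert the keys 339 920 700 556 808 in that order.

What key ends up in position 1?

556

339 hashes to 3; slot 3 is free => place at 3.
920 hashes to 3, h2=3; 3 taken => place at 6.
700 hashes to 0; slot 0 is free => place at 0.
556 hashes to 3, h2=5; 3 taken => place at 1.
808 hashes to 3, h2=5; 3,1,6 taken => place at 4.
Table: [700, 556, _, 339, 808, _, 920]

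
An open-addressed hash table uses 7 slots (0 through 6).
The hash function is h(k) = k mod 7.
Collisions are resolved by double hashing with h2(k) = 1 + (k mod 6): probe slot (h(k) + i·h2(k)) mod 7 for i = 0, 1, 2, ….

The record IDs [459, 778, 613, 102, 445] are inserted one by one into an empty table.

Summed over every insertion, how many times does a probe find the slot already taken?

5

Insert 459: h=4, slot 4 empty => index 4.
Insert 778: h=1, slot 1 empty => index 1.
Insert 613: h=4, h2=2, slot 4 occupied => index 6.
Insert 102: h=4, h2=1, slot 4 occupied => index 5.
Insert 445: h=4, h2=2, slots 4,6,1 occupied => index 3.
Table: [-, 778, -, 445, 459, 102, 613]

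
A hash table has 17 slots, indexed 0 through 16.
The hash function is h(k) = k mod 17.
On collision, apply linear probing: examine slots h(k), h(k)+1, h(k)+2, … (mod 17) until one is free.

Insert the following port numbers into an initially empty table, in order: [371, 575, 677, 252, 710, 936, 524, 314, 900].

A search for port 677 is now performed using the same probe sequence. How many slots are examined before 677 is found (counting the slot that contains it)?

371: h=14 -> slot 14
575: h=14, probe 14,15 -> slot 15
677: h=14, probe 14,15,16 -> slot 16
252: h=14, probe 14,15,16,0 -> slot 0
710: h=13 -> slot 13
936: h=1 -> slot 1
524: h=14, probe 14,15,16,0,1,2 -> slot 2
314: h=8 -> slot 8
900: h=16, probe 16,0,1,2,3 -> slot 3
Table: [252, 936, 524, 900, -, -, -, -, 314, -, -, -, -, 710, 371, 575, 677]
Lookup 677: h=14, probe 14,15,16 → found at 16.

3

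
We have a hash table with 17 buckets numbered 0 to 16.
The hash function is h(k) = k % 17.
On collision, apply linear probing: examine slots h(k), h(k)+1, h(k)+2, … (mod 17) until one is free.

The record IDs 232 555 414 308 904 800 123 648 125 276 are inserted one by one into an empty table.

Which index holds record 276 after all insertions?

8

Insert 232: h=11, slot 11 empty → index 11.
Insert 555: h=11, slot 11 occupied → index 12.
Insert 414: h=6, slot 6 empty → index 6.
Insert 308: h=2, slot 2 empty → index 2.
Insert 904: h=3, slot 3 empty → index 3.
Insert 800: h=1, slot 1 empty → index 1.
Insert 123: h=4, slot 4 empty → index 4.
Insert 648: h=2, slots 2,3,4 occupied → index 5.
Insert 125: h=6, slot 6 occupied → index 7.
Insert 276: h=4, slots 4,5,6,7 occupied → index 8.
Table: [_, 800, 308, 904, 123, 648, 414, 125, 276, _, _, 232, 555, _, _, _, _]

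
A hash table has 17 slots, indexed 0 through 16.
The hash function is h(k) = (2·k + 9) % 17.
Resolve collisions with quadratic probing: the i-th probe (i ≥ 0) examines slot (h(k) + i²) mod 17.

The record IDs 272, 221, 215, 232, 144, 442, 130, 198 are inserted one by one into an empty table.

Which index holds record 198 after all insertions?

6

Insert 272: h=9, slot 9 empty => index 9.
Insert 221: h=9, slot 9 occupied => index 10.
Insert 215: h=14, slot 14 empty => index 14.
Insert 232: h=14, slot 14 occupied => index 15.
Insert 144: h=8, slot 8 empty => index 8.
Insert 442: h=9, slots 9,10 occupied => index 13.
Insert 130: h=14, slots 14,15 occupied => index 1.
Insert 198: h=14, slots 14,15,1 occupied => index 6.
Table: [—, 130, —, —, —, —, 198, —, 144, 272, 221, —, —, 442, 215, 232, —]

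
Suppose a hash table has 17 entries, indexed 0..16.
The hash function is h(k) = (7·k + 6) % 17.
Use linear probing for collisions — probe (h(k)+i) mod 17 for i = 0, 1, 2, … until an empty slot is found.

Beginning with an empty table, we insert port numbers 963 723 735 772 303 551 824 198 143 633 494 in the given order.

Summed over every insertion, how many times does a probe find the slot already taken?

7

963: h=15 => slot 15
723: h=1 => slot 1
735: h=0 => slot 0
772: h=4 => slot 4
303: h=2 => slot 2
551: h=4, probe 4,5 => slot 5
824: h=11 => slot 11
198: h=15, probe 15,16 => slot 16
143: h=4, probe 4,5,6 => slot 6
633: h=0, probe 0,1,2,3 => slot 3
494: h=13 => slot 13
Table: [735, 723, 303, 633, 772, 551, 143, ∅, ∅, ∅, ∅, 824, ∅, 494, ∅, 963, 198]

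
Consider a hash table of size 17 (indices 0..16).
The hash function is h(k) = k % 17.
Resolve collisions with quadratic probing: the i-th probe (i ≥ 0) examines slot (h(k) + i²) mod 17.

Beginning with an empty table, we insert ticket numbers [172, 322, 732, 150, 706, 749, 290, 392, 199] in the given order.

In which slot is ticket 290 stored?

10

Insert 172: h=2, slot 2 empty -> index 2.
Insert 322: h=16, slot 16 empty -> index 16.
Insert 732: h=1, slot 1 empty -> index 1.
Insert 150: h=14, slot 14 empty -> index 14.
Insert 706: h=9, slot 9 empty -> index 9.
Insert 749: h=1, slots 1,2 occupied -> index 5.
Insert 290: h=1, slots 1,2,5 occupied -> index 10.
Insert 392: h=1, slots 1,2,5,10 occupied -> index 0.
Insert 199: h=12, slot 12 empty -> index 12.
Table: [392, 732, 172, ∅, ∅, 749, ∅, ∅, ∅, 706, 290, ∅, 199, ∅, 150, ∅, 322]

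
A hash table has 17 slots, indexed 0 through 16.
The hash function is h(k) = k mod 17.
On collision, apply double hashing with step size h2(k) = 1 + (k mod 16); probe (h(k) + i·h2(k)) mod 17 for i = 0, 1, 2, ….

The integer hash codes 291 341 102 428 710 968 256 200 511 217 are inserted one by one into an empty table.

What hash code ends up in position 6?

Insert 291: h=2, slot 2 empty => index 2.
Insert 341: h=1, slot 1 empty => index 1.
Insert 102: h=0, slot 0 empty => index 0.
Insert 428: h=3, slot 3 empty => index 3.
Insert 710: h=13, slot 13 empty => index 13.
Insert 968: h=16, slot 16 empty => index 16.
Insert 256: h=1, h2=1, slots 1,2,3 occupied => index 4.
Insert 200: h=13, h2=9, slot 13 occupied => index 5.
Insert 511: h=1, h2=16, slots 1,0,16 occupied => index 15.
Insert 217: h=13, h2=10, slot 13 occupied => index 6.
Table: [102, 341, 291, 428, 256, 200, 217, ., ., ., ., ., ., 710, ., 511, 968]

217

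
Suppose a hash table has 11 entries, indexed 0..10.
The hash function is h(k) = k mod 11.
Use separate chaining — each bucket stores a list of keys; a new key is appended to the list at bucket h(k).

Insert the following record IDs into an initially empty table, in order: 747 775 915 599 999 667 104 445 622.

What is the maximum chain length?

4

Insert 747: h=10, bucket 10 empty → new chain.
Insert 775: h=5, bucket 5 empty → new chain.
Insert 915: h=2, bucket 2 empty → new chain.
Insert 599: h=5, bucket 5 nonempty → append to chain.
Insert 999: h=9, bucket 9 empty → new chain.
Insert 667: h=7, bucket 7 empty → new chain.
Insert 104: h=5, bucket 5 nonempty → append to chain.
Insert 445: h=5, bucket 5 nonempty → append to chain.
Insert 622: h=6, bucket 6 empty → new chain.
Final buckets:
0: —
1: —
2: 915
3: —
4: —
5: 775 -> 599 -> 104 -> 445
6: 622
7: 667
8: —
9: 999
10: 747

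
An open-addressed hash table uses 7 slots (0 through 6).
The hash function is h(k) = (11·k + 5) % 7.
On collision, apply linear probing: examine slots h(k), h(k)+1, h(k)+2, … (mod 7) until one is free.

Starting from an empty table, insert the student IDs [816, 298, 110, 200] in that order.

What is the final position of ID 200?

Insert 816: h=0, slot 0 empty → index 0.
Insert 298: h=0, slot 0 occupied → index 1.
Insert 110: h=4, slot 4 empty → index 4.
Insert 200: h=0, slots 0,1 occupied → index 2.
Table: [816, 298, 200, -, 110, -, -]

2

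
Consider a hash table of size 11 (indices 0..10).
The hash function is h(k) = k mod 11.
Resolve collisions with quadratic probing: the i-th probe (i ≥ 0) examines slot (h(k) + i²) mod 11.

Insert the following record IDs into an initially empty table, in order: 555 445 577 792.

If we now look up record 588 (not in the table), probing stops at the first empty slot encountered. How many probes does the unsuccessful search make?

Insert 555: h=5, slot 5 empty -> index 5.
Insert 445: h=5, slot 5 occupied -> index 6.
Insert 577: h=5, slots 5,6 occupied -> index 9.
Insert 792: h=0, slot 0 empty -> index 0.
Table: [792, ∅, ∅, ∅, ∅, 555, 445, ∅, ∅, 577, ∅]
Lookup 588: h=5, probe 5,6,9,3 → slot 3 empty, not found.

4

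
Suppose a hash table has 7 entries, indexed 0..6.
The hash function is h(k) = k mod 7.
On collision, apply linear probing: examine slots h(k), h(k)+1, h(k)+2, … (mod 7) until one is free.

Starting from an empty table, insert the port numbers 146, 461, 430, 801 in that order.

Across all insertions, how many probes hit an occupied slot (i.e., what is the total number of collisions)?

2

146 hashes to 6; slot 6 is free => place at 6.
461 hashes to 6; 6 taken => place at 0.
430 hashes to 3; slot 3 is free => place at 3.
801 hashes to 3; 3 taken => place at 4.
Table: [461, ∅, ∅, 430, 801, ∅, 146]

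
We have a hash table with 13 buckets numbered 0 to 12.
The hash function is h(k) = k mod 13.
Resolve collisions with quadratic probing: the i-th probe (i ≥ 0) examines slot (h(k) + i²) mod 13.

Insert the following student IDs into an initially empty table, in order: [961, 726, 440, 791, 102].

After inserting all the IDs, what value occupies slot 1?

102

Insert 961: h=12, slot 12 empty => index 12.
Insert 726: h=11, slot 11 empty => index 11.
Insert 440: h=11, slots 11,12 occupied => index 2.
Insert 791: h=11, slots 11,12,2 occupied => index 7.
Insert 102: h=11, slots 11,12,2,7 occupied => index 1.
Table: [., 102, 440, ., ., ., ., 791, ., ., ., 726, 961]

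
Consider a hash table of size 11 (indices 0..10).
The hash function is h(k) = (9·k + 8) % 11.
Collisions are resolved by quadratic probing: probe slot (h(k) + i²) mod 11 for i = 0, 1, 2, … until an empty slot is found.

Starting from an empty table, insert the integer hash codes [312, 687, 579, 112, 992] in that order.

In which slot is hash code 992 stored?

8

Insert 312: h=0, slot 0 empty -> index 0.
Insert 687: h=9, slot 9 empty -> index 9.
Insert 579: h=5, slot 5 empty -> index 5.
Insert 112: h=4, slot 4 empty -> index 4.
Insert 992: h=4, slots 4,5 occupied -> index 8.
Table: [312, _, _, _, 112, 579, _, _, 992, 687, _]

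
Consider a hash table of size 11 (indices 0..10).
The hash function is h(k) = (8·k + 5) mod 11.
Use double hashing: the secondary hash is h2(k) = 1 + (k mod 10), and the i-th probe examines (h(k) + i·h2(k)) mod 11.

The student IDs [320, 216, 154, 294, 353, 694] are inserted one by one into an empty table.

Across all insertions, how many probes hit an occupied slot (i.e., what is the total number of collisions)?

Insert 320: h=2, slot 2 empty -> index 2.
Insert 216: h=6, slot 6 empty -> index 6.
Insert 154: h=5, slot 5 empty -> index 5.
Insert 294: h=3, slot 3 empty -> index 3.
Insert 353: h=2, h2=4, slots 2,6 occupied -> index 10.
Insert 694: h=2, h2=5, slot 2 occupied -> index 7.
Table: [., ., 320, 294, ., 154, 216, 694, ., ., 353]

3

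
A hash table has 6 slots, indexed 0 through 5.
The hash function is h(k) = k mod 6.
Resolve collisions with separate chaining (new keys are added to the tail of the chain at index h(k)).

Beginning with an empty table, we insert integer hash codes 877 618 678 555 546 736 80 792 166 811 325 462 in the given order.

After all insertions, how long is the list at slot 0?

5

877 → bucket 1
618 → bucket 0
678 → bucket 0 (collision)
555 → bucket 3
546 → bucket 0 (collision)
736 → bucket 4
80 → bucket 2
792 → bucket 0 (collision)
166 → bucket 4 (collision)
811 → bucket 1 (collision)
325 → bucket 1 (collision)
462 → bucket 0 (collision)
Final buckets:
0: 618 -> 678 -> 546 -> 792 -> 462
1: 877 -> 811 -> 325
2: 80
3: 555
4: 736 -> 166
5: —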